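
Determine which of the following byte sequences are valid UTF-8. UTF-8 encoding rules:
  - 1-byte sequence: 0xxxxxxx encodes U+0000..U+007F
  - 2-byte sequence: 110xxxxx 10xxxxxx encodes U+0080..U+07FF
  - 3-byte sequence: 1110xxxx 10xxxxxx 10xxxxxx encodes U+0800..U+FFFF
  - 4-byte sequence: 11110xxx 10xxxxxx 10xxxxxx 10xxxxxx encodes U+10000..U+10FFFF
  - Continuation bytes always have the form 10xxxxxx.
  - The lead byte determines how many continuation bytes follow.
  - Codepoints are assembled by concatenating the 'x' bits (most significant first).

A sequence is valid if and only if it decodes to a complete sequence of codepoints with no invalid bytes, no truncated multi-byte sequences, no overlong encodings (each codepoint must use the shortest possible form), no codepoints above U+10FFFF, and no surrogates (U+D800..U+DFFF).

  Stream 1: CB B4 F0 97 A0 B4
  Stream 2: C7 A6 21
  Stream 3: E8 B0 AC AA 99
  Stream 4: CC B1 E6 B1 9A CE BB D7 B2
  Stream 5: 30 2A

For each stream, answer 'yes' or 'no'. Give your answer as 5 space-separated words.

Answer: yes yes no yes yes

Derivation:
Stream 1: decodes cleanly. VALID
Stream 2: decodes cleanly. VALID
Stream 3: error at byte offset 3. INVALID
Stream 4: decodes cleanly. VALID
Stream 5: decodes cleanly. VALID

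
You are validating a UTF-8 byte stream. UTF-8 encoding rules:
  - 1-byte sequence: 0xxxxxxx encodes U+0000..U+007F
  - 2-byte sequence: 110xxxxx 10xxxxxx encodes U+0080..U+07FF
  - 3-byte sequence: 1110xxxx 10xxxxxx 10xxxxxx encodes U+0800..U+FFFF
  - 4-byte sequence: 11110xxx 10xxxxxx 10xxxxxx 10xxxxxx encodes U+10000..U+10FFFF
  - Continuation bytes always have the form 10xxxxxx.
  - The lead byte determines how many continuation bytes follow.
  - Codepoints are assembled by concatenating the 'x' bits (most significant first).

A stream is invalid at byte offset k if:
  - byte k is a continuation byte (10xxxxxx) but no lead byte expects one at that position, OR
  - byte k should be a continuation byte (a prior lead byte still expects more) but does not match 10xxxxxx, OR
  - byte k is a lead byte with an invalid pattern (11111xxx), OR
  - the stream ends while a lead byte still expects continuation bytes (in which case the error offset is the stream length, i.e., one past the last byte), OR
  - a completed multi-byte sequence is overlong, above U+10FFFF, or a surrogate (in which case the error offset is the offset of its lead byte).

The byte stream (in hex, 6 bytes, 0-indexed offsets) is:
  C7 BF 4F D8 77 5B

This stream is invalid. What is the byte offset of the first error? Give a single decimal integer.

Byte[0]=C7: 2-byte lead, need 1 cont bytes. acc=0x7
Byte[1]=BF: continuation. acc=(acc<<6)|0x3F=0x1FF
Completed: cp=U+01FF (starts at byte 0)
Byte[2]=4F: 1-byte ASCII. cp=U+004F
Byte[3]=D8: 2-byte lead, need 1 cont bytes. acc=0x18
Byte[4]=77: expected 10xxxxxx continuation. INVALID

Answer: 4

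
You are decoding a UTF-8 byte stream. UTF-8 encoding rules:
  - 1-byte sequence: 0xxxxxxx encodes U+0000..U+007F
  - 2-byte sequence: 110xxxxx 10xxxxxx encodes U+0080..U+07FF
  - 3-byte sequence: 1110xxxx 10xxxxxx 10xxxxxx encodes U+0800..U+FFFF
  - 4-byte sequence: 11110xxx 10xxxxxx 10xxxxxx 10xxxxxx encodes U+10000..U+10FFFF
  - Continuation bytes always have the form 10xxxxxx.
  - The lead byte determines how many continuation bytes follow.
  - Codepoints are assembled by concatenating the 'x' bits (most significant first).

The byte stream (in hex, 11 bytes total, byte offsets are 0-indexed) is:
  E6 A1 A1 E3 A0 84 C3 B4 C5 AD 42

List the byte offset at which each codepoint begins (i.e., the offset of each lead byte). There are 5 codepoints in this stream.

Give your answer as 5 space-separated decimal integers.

Answer: 0 3 6 8 10

Derivation:
Byte[0]=E6: 3-byte lead, need 2 cont bytes. acc=0x6
Byte[1]=A1: continuation. acc=(acc<<6)|0x21=0x1A1
Byte[2]=A1: continuation. acc=(acc<<6)|0x21=0x6861
Completed: cp=U+6861 (starts at byte 0)
Byte[3]=E3: 3-byte lead, need 2 cont bytes. acc=0x3
Byte[4]=A0: continuation. acc=(acc<<6)|0x20=0xE0
Byte[5]=84: continuation. acc=(acc<<6)|0x04=0x3804
Completed: cp=U+3804 (starts at byte 3)
Byte[6]=C3: 2-byte lead, need 1 cont bytes. acc=0x3
Byte[7]=B4: continuation. acc=(acc<<6)|0x34=0xF4
Completed: cp=U+00F4 (starts at byte 6)
Byte[8]=C5: 2-byte lead, need 1 cont bytes. acc=0x5
Byte[9]=AD: continuation. acc=(acc<<6)|0x2D=0x16D
Completed: cp=U+016D (starts at byte 8)
Byte[10]=42: 1-byte ASCII. cp=U+0042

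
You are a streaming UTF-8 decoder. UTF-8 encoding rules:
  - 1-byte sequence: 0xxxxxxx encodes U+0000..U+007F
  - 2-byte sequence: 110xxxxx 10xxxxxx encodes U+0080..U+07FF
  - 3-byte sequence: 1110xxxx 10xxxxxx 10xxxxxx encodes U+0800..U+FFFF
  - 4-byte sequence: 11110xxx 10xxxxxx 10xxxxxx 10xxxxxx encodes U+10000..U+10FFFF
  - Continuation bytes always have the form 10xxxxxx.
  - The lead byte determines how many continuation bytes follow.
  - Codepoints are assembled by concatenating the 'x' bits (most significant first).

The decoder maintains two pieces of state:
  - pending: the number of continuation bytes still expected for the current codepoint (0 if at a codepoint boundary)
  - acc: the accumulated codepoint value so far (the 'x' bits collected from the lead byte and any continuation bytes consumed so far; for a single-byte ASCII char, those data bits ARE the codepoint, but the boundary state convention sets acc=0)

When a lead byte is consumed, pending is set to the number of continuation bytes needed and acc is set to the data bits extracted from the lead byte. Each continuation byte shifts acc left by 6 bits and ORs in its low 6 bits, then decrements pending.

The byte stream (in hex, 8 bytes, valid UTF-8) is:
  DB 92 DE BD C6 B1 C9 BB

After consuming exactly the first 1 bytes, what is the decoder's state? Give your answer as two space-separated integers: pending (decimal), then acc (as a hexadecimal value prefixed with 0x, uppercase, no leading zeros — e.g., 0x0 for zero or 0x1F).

Byte[0]=DB: 2-byte lead. pending=1, acc=0x1B

Answer: 1 0x1B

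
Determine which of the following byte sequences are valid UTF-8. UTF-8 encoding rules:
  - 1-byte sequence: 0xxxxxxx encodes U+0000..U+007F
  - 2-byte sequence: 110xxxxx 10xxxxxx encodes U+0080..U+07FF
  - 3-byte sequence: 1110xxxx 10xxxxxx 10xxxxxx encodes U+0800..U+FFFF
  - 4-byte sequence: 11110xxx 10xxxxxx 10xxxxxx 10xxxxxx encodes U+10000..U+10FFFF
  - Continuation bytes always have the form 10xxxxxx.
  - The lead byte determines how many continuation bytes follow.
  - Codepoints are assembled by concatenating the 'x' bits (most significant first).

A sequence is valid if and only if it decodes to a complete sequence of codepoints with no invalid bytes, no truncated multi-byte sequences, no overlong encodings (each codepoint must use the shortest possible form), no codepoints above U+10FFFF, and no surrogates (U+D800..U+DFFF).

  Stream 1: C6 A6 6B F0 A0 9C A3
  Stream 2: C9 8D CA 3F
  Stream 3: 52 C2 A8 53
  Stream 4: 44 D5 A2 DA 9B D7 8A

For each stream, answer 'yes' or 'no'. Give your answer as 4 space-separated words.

Stream 1: decodes cleanly. VALID
Stream 2: error at byte offset 3. INVALID
Stream 3: decodes cleanly. VALID
Stream 4: decodes cleanly. VALID

Answer: yes no yes yes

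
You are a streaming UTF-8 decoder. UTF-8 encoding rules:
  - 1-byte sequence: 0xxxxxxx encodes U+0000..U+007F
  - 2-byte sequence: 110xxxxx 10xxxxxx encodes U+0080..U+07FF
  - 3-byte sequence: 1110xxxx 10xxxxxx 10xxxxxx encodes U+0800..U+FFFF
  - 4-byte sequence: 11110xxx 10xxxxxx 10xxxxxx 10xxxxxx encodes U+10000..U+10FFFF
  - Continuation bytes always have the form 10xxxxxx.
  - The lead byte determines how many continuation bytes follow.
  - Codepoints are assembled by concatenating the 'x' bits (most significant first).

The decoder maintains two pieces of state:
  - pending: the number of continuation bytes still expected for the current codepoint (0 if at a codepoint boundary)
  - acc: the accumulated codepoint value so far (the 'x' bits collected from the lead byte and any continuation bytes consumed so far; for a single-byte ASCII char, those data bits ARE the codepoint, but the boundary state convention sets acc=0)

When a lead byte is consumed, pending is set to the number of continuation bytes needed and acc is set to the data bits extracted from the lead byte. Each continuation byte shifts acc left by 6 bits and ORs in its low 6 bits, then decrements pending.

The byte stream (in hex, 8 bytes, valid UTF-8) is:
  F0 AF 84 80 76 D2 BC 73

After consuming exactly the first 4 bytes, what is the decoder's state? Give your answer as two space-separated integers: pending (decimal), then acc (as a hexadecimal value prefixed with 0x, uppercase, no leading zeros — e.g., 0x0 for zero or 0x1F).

Byte[0]=F0: 4-byte lead. pending=3, acc=0x0
Byte[1]=AF: continuation. acc=(acc<<6)|0x2F=0x2F, pending=2
Byte[2]=84: continuation. acc=(acc<<6)|0x04=0xBC4, pending=1
Byte[3]=80: continuation. acc=(acc<<6)|0x00=0x2F100, pending=0

Answer: 0 0x2F100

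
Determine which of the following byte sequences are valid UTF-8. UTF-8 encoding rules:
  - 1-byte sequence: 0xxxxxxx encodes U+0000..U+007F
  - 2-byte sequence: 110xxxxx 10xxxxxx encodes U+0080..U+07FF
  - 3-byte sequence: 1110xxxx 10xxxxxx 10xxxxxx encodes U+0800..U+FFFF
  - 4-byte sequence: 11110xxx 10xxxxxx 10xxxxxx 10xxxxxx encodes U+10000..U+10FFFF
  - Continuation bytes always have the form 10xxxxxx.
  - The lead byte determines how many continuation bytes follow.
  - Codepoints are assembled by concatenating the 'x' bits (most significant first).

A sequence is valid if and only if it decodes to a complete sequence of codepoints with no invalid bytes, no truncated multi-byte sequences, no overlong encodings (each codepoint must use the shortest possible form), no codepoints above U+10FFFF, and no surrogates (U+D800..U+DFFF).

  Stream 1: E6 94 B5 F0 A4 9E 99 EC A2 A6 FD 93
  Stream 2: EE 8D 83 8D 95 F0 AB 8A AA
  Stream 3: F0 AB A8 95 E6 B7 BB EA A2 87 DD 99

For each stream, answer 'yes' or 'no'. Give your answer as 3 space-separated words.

Answer: no no yes

Derivation:
Stream 1: error at byte offset 10. INVALID
Stream 2: error at byte offset 3. INVALID
Stream 3: decodes cleanly. VALID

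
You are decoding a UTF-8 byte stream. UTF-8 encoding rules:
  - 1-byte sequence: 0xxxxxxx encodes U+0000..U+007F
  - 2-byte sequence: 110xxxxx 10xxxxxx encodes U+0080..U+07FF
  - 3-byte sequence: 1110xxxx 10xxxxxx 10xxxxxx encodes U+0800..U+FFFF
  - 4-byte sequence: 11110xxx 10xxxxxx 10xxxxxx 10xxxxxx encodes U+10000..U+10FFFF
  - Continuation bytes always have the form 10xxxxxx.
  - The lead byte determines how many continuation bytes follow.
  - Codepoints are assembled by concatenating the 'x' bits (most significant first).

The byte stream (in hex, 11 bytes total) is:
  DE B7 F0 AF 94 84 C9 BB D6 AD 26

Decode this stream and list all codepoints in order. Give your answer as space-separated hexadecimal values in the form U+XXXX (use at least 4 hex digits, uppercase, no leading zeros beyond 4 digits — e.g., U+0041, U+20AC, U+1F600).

Byte[0]=DE: 2-byte lead, need 1 cont bytes. acc=0x1E
Byte[1]=B7: continuation. acc=(acc<<6)|0x37=0x7B7
Completed: cp=U+07B7 (starts at byte 0)
Byte[2]=F0: 4-byte lead, need 3 cont bytes. acc=0x0
Byte[3]=AF: continuation. acc=(acc<<6)|0x2F=0x2F
Byte[4]=94: continuation. acc=(acc<<6)|0x14=0xBD4
Byte[5]=84: continuation. acc=(acc<<6)|0x04=0x2F504
Completed: cp=U+2F504 (starts at byte 2)
Byte[6]=C9: 2-byte lead, need 1 cont bytes. acc=0x9
Byte[7]=BB: continuation. acc=(acc<<6)|0x3B=0x27B
Completed: cp=U+027B (starts at byte 6)
Byte[8]=D6: 2-byte lead, need 1 cont bytes. acc=0x16
Byte[9]=AD: continuation. acc=(acc<<6)|0x2D=0x5AD
Completed: cp=U+05AD (starts at byte 8)
Byte[10]=26: 1-byte ASCII. cp=U+0026

Answer: U+07B7 U+2F504 U+027B U+05AD U+0026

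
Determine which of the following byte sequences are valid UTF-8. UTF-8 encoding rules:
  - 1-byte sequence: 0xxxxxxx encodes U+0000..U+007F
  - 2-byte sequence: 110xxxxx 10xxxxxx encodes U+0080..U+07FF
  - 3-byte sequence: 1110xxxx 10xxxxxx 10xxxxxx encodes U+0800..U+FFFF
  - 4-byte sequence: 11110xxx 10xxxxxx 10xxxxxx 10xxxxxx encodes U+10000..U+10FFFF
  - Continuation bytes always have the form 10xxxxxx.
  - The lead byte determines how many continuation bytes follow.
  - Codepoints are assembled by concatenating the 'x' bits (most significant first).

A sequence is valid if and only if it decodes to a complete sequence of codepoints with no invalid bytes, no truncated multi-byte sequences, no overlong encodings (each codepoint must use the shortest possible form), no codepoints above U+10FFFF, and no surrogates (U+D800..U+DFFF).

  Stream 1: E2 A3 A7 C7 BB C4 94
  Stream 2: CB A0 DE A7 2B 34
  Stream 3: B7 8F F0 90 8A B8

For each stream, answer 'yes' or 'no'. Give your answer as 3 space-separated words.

Answer: yes yes no

Derivation:
Stream 1: decodes cleanly. VALID
Stream 2: decodes cleanly. VALID
Stream 3: error at byte offset 0. INVALID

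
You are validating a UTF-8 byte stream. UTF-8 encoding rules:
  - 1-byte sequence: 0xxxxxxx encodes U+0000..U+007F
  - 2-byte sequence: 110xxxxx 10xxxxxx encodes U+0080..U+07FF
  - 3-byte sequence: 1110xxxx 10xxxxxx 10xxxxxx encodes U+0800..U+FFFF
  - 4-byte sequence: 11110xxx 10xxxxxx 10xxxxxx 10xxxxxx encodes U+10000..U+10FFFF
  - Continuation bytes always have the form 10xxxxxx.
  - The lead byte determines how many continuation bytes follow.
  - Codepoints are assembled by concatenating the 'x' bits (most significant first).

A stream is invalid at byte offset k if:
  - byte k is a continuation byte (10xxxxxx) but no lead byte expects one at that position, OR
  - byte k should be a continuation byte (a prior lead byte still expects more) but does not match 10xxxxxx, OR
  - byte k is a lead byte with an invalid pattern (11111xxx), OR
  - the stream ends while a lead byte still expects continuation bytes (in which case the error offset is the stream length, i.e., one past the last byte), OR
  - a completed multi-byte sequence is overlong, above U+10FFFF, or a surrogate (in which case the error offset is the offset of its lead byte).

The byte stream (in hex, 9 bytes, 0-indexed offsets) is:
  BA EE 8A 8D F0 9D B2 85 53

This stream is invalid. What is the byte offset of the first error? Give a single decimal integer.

Answer: 0

Derivation:
Byte[0]=BA: INVALID lead byte (not 0xxx/110x/1110/11110)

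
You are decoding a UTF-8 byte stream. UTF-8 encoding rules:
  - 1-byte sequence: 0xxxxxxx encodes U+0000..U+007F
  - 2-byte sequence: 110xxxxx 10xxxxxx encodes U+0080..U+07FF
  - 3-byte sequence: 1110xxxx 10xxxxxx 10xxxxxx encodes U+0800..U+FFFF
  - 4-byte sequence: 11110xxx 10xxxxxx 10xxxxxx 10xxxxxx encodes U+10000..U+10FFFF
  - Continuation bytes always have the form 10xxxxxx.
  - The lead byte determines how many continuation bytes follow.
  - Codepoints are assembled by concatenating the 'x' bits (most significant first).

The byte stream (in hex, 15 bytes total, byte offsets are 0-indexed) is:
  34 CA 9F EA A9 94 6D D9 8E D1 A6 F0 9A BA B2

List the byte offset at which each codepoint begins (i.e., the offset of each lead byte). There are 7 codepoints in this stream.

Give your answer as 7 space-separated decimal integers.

Byte[0]=34: 1-byte ASCII. cp=U+0034
Byte[1]=CA: 2-byte lead, need 1 cont bytes. acc=0xA
Byte[2]=9F: continuation. acc=(acc<<6)|0x1F=0x29F
Completed: cp=U+029F (starts at byte 1)
Byte[3]=EA: 3-byte lead, need 2 cont bytes. acc=0xA
Byte[4]=A9: continuation. acc=(acc<<6)|0x29=0x2A9
Byte[5]=94: continuation. acc=(acc<<6)|0x14=0xAA54
Completed: cp=U+AA54 (starts at byte 3)
Byte[6]=6D: 1-byte ASCII. cp=U+006D
Byte[7]=D9: 2-byte lead, need 1 cont bytes. acc=0x19
Byte[8]=8E: continuation. acc=(acc<<6)|0x0E=0x64E
Completed: cp=U+064E (starts at byte 7)
Byte[9]=D1: 2-byte lead, need 1 cont bytes. acc=0x11
Byte[10]=A6: continuation. acc=(acc<<6)|0x26=0x466
Completed: cp=U+0466 (starts at byte 9)
Byte[11]=F0: 4-byte lead, need 3 cont bytes. acc=0x0
Byte[12]=9A: continuation. acc=(acc<<6)|0x1A=0x1A
Byte[13]=BA: continuation. acc=(acc<<6)|0x3A=0x6BA
Byte[14]=B2: continuation. acc=(acc<<6)|0x32=0x1AEB2
Completed: cp=U+1AEB2 (starts at byte 11)

Answer: 0 1 3 6 7 9 11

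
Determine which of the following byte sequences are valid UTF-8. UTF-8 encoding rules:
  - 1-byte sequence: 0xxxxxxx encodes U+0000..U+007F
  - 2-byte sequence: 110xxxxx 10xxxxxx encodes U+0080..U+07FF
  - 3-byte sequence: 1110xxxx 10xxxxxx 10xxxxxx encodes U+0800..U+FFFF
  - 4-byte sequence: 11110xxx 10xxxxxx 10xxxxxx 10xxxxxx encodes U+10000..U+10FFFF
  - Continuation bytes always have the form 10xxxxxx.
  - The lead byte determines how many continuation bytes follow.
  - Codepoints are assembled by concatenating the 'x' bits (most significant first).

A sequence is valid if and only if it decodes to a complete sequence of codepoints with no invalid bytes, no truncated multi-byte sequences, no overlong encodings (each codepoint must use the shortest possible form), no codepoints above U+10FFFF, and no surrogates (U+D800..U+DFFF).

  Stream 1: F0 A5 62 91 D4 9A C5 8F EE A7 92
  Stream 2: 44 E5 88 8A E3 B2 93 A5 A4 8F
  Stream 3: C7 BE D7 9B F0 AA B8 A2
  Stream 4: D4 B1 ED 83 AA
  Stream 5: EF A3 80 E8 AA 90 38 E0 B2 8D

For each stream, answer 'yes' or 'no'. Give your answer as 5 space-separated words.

Stream 1: error at byte offset 2. INVALID
Stream 2: error at byte offset 7. INVALID
Stream 3: decodes cleanly. VALID
Stream 4: decodes cleanly. VALID
Stream 5: decodes cleanly. VALID

Answer: no no yes yes yes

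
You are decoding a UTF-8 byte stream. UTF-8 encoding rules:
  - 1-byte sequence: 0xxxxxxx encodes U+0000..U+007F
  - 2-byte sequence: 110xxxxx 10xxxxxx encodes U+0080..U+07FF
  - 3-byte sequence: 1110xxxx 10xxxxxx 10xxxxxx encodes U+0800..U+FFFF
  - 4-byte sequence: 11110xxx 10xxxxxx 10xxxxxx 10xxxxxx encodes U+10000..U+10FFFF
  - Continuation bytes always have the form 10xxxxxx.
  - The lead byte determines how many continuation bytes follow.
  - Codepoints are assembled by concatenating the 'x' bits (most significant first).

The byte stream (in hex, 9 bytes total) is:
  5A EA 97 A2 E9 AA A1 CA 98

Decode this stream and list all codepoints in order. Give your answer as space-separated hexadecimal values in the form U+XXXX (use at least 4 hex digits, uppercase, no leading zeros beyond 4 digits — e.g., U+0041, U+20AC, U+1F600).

Answer: U+005A U+A5E2 U+9AA1 U+0298

Derivation:
Byte[0]=5A: 1-byte ASCII. cp=U+005A
Byte[1]=EA: 3-byte lead, need 2 cont bytes. acc=0xA
Byte[2]=97: continuation. acc=(acc<<6)|0x17=0x297
Byte[3]=A2: continuation. acc=(acc<<6)|0x22=0xA5E2
Completed: cp=U+A5E2 (starts at byte 1)
Byte[4]=E9: 3-byte lead, need 2 cont bytes. acc=0x9
Byte[5]=AA: continuation. acc=(acc<<6)|0x2A=0x26A
Byte[6]=A1: continuation. acc=(acc<<6)|0x21=0x9AA1
Completed: cp=U+9AA1 (starts at byte 4)
Byte[7]=CA: 2-byte lead, need 1 cont bytes. acc=0xA
Byte[8]=98: continuation. acc=(acc<<6)|0x18=0x298
Completed: cp=U+0298 (starts at byte 7)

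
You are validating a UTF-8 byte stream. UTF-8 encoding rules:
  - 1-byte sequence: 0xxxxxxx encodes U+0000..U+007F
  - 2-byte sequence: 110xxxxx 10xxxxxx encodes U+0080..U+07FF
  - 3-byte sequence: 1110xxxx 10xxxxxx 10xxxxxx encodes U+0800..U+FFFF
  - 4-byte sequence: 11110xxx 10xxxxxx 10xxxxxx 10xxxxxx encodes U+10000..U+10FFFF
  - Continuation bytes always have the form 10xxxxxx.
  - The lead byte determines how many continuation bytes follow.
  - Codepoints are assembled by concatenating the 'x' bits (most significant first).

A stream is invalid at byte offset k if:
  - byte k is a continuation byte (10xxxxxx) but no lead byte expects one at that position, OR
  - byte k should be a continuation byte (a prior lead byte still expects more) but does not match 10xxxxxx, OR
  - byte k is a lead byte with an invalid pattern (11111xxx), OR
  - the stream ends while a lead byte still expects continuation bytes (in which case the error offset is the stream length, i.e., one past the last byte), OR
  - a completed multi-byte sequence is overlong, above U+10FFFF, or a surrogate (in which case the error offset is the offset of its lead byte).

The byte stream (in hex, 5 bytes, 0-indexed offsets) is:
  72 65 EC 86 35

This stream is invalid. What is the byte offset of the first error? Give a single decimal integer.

Answer: 4

Derivation:
Byte[0]=72: 1-byte ASCII. cp=U+0072
Byte[1]=65: 1-byte ASCII. cp=U+0065
Byte[2]=EC: 3-byte lead, need 2 cont bytes. acc=0xC
Byte[3]=86: continuation. acc=(acc<<6)|0x06=0x306
Byte[4]=35: expected 10xxxxxx continuation. INVALID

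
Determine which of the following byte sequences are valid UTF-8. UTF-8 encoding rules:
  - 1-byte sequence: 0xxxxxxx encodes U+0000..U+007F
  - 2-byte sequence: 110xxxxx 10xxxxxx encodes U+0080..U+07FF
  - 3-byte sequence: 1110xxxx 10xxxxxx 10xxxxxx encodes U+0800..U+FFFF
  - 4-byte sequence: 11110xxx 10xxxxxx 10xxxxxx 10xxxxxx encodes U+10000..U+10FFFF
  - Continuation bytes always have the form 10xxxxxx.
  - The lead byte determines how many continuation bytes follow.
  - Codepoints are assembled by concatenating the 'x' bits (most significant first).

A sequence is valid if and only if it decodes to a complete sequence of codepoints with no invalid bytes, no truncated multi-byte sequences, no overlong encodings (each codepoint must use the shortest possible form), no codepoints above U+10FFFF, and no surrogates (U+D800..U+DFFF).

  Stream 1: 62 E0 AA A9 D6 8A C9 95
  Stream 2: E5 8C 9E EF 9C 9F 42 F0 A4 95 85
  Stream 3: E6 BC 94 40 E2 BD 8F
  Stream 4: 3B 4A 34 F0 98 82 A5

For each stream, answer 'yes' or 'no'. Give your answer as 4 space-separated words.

Answer: yes yes yes yes

Derivation:
Stream 1: decodes cleanly. VALID
Stream 2: decodes cleanly. VALID
Stream 3: decodes cleanly. VALID
Stream 4: decodes cleanly. VALID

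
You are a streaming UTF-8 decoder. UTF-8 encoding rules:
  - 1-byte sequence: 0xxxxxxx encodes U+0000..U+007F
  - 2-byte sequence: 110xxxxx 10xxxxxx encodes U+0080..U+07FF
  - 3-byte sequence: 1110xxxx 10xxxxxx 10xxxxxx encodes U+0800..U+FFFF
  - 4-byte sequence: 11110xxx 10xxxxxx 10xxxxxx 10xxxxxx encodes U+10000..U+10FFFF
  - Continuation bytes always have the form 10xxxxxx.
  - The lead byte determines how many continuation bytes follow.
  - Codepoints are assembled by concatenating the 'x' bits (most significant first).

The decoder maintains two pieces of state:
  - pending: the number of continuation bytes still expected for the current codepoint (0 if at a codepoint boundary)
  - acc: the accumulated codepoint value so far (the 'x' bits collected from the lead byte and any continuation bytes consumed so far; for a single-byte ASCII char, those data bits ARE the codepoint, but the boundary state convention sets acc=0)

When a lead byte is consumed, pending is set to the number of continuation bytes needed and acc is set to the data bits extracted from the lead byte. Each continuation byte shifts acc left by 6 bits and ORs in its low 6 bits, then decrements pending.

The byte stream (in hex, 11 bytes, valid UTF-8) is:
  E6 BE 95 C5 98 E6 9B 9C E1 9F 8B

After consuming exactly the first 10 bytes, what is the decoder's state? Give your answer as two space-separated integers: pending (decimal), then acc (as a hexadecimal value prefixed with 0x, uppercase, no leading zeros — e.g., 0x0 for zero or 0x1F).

Byte[0]=E6: 3-byte lead. pending=2, acc=0x6
Byte[1]=BE: continuation. acc=(acc<<6)|0x3E=0x1BE, pending=1
Byte[2]=95: continuation. acc=(acc<<6)|0x15=0x6F95, pending=0
Byte[3]=C5: 2-byte lead. pending=1, acc=0x5
Byte[4]=98: continuation. acc=(acc<<6)|0x18=0x158, pending=0
Byte[5]=E6: 3-byte lead. pending=2, acc=0x6
Byte[6]=9B: continuation. acc=(acc<<6)|0x1B=0x19B, pending=1
Byte[7]=9C: continuation. acc=(acc<<6)|0x1C=0x66DC, pending=0
Byte[8]=E1: 3-byte lead. pending=2, acc=0x1
Byte[9]=9F: continuation. acc=(acc<<6)|0x1F=0x5F, pending=1

Answer: 1 0x5F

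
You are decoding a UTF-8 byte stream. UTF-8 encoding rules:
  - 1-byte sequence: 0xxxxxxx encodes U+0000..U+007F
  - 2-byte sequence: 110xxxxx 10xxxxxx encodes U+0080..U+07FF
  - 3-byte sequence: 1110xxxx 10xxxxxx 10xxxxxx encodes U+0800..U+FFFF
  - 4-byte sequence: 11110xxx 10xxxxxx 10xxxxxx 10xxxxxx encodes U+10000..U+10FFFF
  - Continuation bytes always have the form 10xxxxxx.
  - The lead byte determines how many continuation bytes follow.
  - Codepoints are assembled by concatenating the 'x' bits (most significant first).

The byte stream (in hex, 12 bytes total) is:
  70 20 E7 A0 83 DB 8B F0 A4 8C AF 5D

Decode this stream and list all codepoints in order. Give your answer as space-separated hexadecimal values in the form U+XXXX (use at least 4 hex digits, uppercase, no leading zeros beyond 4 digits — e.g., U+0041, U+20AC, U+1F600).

Byte[0]=70: 1-byte ASCII. cp=U+0070
Byte[1]=20: 1-byte ASCII. cp=U+0020
Byte[2]=E7: 3-byte lead, need 2 cont bytes. acc=0x7
Byte[3]=A0: continuation. acc=(acc<<6)|0x20=0x1E0
Byte[4]=83: continuation. acc=(acc<<6)|0x03=0x7803
Completed: cp=U+7803 (starts at byte 2)
Byte[5]=DB: 2-byte lead, need 1 cont bytes. acc=0x1B
Byte[6]=8B: continuation. acc=(acc<<6)|0x0B=0x6CB
Completed: cp=U+06CB (starts at byte 5)
Byte[7]=F0: 4-byte lead, need 3 cont bytes. acc=0x0
Byte[8]=A4: continuation. acc=(acc<<6)|0x24=0x24
Byte[9]=8C: continuation. acc=(acc<<6)|0x0C=0x90C
Byte[10]=AF: continuation. acc=(acc<<6)|0x2F=0x2432F
Completed: cp=U+2432F (starts at byte 7)
Byte[11]=5D: 1-byte ASCII. cp=U+005D

Answer: U+0070 U+0020 U+7803 U+06CB U+2432F U+005D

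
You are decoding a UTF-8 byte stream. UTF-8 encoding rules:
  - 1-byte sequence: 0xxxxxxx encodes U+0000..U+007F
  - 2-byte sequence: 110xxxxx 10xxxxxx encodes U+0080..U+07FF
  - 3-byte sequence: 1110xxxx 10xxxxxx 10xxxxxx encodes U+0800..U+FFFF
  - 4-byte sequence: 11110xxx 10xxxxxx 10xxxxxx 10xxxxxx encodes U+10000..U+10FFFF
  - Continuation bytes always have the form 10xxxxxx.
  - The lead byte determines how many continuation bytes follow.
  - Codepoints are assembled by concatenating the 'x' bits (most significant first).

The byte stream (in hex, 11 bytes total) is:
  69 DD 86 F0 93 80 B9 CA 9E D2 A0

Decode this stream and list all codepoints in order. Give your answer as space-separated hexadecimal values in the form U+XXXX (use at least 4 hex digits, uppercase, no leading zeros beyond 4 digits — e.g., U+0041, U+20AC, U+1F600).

Answer: U+0069 U+0746 U+13039 U+029E U+04A0

Derivation:
Byte[0]=69: 1-byte ASCII. cp=U+0069
Byte[1]=DD: 2-byte lead, need 1 cont bytes. acc=0x1D
Byte[2]=86: continuation. acc=(acc<<6)|0x06=0x746
Completed: cp=U+0746 (starts at byte 1)
Byte[3]=F0: 4-byte lead, need 3 cont bytes. acc=0x0
Byte[4]=93: continuation. acc=(acc<<6)|0x13=0x13
Byte[5]=80: continuation. acc=(acc<<6)|0x00=0x4C0
Byte[6]=B9: continuation. acc=(acc<<6)|0x39=0x13039
Completed: cp=U+13039 (starts at byte 3)
Byte[7]=CA: 2-byte lead, need 1 cont bytes. acc=0xA
Byte[8]=9E: continuation. acc=(acc<<6)|0x1E=0x29E
Completed: cp=U+029E (starts at byte 7)
Byte[9]=D2: 2-byte lead, need 1 cont bytes. acc=0x12
Byte[10]=A0: continuation. acc=(acc<<6)|0x20=0x4A0
Completed: cp=U+04A0 (starts at byte 9)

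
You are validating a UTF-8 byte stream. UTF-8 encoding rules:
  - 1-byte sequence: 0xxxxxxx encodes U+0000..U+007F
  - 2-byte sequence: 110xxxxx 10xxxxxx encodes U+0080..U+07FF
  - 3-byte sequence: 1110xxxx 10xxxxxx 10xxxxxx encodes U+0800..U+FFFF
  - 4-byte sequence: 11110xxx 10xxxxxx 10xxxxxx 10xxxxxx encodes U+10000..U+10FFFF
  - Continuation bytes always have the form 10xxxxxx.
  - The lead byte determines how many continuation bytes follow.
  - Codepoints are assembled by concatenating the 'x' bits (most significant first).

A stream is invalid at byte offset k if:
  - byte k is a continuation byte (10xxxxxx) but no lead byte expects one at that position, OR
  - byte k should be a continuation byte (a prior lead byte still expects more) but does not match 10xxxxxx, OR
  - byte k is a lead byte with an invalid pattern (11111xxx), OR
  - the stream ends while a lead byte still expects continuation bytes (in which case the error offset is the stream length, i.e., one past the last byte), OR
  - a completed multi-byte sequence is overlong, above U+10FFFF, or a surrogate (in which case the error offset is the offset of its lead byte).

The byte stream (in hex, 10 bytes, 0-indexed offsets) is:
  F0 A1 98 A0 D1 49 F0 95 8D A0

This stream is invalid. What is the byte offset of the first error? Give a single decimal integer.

Byte[0]=F0: 4-byte lead, need 3 cont bytes. acc=0x0
Byte[1]=A1: continuation. acc=(acc<<6)|0x21=0x21
Byte[2]=98: continuation. acc=(acc<<6)|0x18=0x858
Byte[3]=A0: continuation. acc=(acc<<6)|0x20=0x21620
Completed: cp=U+21620 (starts at byte 0)
Byte[4]=D1: 2-byte lead, need 1 cont bytes. acc=0x11
Byte[5]=49: expected 10xxxxxx continuation. INVALID

Answer: 5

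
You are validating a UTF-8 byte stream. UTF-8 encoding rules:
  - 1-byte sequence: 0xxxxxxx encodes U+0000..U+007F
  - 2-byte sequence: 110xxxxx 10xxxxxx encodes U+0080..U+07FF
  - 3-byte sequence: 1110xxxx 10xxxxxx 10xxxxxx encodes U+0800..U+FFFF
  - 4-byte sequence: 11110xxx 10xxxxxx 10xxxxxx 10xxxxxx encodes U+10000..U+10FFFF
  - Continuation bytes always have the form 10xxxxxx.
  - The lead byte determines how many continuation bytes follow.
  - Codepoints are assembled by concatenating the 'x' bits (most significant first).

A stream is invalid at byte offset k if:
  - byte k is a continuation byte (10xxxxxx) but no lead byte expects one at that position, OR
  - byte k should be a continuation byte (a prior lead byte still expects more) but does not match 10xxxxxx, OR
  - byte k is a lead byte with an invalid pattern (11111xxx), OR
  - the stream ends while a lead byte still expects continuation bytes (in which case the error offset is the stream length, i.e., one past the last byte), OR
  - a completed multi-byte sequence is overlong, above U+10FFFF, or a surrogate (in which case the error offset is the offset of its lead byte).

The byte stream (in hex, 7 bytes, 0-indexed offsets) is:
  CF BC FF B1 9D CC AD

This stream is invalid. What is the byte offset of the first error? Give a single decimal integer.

Answer: 2

Derivation:
Byte[0]=CF: 2-byte lead, need 1 cont bytes. acc=0xF
Byte[1]=BC: continuation. acc=(acc<<6)|0x3C=0x3FC
Completed: cp=U+03FC (starts at byte 0)
Byte[2]=FF: INVALID lead byte (not 0xxx/110x/1110/11110)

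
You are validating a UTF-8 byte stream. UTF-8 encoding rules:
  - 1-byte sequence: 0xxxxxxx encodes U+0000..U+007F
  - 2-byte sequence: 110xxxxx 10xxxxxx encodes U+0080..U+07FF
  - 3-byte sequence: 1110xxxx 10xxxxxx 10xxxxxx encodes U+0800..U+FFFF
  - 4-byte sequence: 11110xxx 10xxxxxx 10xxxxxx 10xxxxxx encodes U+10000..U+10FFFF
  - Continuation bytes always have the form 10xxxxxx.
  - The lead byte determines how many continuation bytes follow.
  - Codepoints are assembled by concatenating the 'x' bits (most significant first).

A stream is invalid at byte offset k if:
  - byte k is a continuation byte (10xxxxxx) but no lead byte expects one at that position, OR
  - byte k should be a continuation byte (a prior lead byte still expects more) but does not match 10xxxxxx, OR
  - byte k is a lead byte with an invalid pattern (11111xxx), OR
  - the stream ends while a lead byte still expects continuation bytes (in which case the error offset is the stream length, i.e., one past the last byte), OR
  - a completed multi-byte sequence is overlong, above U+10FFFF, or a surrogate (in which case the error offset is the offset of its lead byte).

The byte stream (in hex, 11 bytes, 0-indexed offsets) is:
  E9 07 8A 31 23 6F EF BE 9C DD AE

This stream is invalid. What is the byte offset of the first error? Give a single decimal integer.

Byte[0]=E9: 3-byte lead, need 2 cont bytes. acc=0x9
Byte[1]=07: expected 10xxxxxx continuation. INVALID

Answer: 1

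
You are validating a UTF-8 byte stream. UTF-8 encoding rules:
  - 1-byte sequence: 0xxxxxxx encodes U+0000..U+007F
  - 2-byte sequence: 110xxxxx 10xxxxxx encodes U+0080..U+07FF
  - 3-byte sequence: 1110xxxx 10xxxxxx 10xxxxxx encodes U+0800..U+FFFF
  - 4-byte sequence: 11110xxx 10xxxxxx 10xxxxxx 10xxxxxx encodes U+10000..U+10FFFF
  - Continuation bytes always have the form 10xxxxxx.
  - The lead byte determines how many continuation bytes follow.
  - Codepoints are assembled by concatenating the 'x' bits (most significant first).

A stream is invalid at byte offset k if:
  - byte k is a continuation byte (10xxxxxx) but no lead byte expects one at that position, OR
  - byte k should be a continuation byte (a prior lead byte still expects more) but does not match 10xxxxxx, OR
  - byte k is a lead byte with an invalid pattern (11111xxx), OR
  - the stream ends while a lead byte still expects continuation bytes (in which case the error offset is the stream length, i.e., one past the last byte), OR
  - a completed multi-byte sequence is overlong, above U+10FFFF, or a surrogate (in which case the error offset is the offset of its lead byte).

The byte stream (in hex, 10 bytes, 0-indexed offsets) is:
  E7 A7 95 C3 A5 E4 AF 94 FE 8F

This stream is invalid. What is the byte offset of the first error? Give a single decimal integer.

Answer: 8

Derivation:
Byte[0]=E7: 3-byte lead, need 2 cont bytes. acc=0x7
Byte[1]=A7: continuation. acc=(acc<<6)|0x27=0x1E7
Byte[2]=95: continuation. acc=(acc<<6)|0x15=0x79D5
Completed: cp=U+79D5 (starts at byte 0)
Byte[3]=C3: 2-byte lead, need 1 cont bytes. acc=0x3
Byte[4]=A5: continuation. acc=(acc<<6)|0x25=0xE5
Completed: cp=U+00E5 (starts at byte 3)
Byte[5]=E4: 3-byte lead, need 2 cont bytes. acc=0x4
Byte[6]=AF: continuation. acc=(acc<<6)|0x2F=0x12F
Byte[7]=94: continuation. acc=(acc<<6)|0x14=0x4BD4
Completed: cp=U+4BD4 (starts at byte 5)
Byte[8]=FE: INVALID lead byte (not 0xxx/110x/1110/11110)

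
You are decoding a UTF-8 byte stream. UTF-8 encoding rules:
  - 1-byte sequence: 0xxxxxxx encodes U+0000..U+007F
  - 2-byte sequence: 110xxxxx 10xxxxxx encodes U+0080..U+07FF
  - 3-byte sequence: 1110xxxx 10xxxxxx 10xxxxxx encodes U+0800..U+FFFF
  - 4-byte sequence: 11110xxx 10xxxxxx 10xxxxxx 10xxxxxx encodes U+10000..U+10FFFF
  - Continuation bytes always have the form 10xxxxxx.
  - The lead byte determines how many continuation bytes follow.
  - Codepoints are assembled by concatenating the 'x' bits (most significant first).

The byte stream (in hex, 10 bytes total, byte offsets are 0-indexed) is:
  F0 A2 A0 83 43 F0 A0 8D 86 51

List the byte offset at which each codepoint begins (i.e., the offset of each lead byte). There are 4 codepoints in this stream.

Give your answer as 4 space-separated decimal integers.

Byte[0]=F0: 4-byte lead, need 3 cont bytes. acc=0x0
Byte[1]=A2: continuation. acc=(acc<<6)|0x22=0x22
Byte[2]=A0: continuation. acc=(acc<<6)|0x20=0x8A0
Byte[3]=83: continuation. acc=(acc<<6)|0x03=0x22803
Completed: cp=U+22803 (starts at byte 0)
Byte[4]=43: 1-byte ASCII. cp=U+0043
Byte[5]=F0: 4-byte lead, need 3 cont bytes. acc=0x0
Byte[6]=A0: continuation. acc=(acc<<6)|0x20=0x20
Byte[7]=8D: continuation. acc=(acc<<6)|0x0D=0x80D
Byte[8]=86: continuation. acc=(acc<<6)|0x06=0x20346
Completed: cp=U+20346 (starts at byte 5)
Byte[9]=51: 1-byte ASCII. cp=U+0051

Answer: 0 4 5 9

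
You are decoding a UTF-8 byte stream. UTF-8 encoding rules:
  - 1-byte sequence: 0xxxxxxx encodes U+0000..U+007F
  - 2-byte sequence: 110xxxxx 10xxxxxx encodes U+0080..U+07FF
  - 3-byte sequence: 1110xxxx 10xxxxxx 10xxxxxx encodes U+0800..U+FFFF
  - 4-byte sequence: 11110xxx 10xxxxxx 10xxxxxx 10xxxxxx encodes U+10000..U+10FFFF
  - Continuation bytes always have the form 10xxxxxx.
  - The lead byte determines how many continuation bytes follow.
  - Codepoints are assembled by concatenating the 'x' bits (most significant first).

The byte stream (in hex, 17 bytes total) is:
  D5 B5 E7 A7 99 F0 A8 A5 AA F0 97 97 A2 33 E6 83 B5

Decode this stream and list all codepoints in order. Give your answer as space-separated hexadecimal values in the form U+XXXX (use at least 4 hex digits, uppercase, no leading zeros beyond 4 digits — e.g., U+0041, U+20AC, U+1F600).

Byte[0]=D5: 2-byte lead, need 1 cont bytes. acc=0x15
Byte[1]=B5: continuation. acc=(acc<<6)|0x35=0x575
Completed: cp=U+0575 (starts at byte 0)
Byte[2]=E7: 3-byte lead, need 2 cont bytes. acc=0x7
Byte[3]=A7: continuation. acc=(acc<<6)|0x27=0x1E7
Byte[4]=99: continuation. acc=(acc<<6)|0x19=0x79D9
Completed: cp=U+79D9 (starts at byte 2)
Byte[5]=F0: 4-byte lead, need 3 cont bytes. acc=0x0
Byte[6]=A8: continuation. acc=(acc<<6)|0x28=0x28
Byte[7]=A5: continuation. acc=(acc<<6)|0x25=0xA25
Byte[8]=AA: continuation. acc=(acc<<6)|0x2A=0x2896A
Completed: cp=U+2896A (starts at byte 5)
Byte[9]=F0: 4-byte lead, need 3 cont bytes. acc=0x0
Byte[10]=97: continuation. acc=(acc<<6)|0x17=0x17
Byte[11]=97: continuation. acc=(acc<<6)|0x17=0x5D7
Byte[12]=A2: continuation. acc=(acc<<6)|0x22=0x175E2
Completed: cp=U+175E2 (starts at byte 9)
Byte[13]=33: 1-byte ASCII. cp=U+0033
Byte[14]=E6: 3-byte lead, need 2 cont bytes. acc=0x6
Byte[15]=83: continuation. acc=(acc<<6)|0x03=0x183
Byte[16]=B5: continuation. acc=(acc<<6)|0x35=0x60F5
Completed: cp=U+60F5 (starts at byte 14)

Answer: U+0575 U+79D9 U+2896A U+175E2 U+0033 U+60F5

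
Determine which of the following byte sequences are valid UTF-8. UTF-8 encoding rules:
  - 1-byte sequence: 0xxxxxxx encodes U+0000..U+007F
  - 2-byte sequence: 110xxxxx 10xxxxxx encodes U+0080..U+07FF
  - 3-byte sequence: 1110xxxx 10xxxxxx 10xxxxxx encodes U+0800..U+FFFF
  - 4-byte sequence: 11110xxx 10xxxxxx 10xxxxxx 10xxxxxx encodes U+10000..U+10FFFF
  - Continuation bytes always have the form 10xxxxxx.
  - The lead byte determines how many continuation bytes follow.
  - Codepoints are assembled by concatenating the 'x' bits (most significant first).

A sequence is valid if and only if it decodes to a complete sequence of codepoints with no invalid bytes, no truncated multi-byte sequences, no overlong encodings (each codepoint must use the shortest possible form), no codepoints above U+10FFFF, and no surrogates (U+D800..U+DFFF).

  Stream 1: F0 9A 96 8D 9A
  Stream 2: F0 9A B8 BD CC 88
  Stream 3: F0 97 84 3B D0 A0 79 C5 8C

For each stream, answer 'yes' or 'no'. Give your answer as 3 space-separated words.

Stream 1: error at byte offset 4. INVALID
Stream 2: decodes cleanly. VALID
Stream 3: error at byte offset 3. INVALID

Answer: no yes no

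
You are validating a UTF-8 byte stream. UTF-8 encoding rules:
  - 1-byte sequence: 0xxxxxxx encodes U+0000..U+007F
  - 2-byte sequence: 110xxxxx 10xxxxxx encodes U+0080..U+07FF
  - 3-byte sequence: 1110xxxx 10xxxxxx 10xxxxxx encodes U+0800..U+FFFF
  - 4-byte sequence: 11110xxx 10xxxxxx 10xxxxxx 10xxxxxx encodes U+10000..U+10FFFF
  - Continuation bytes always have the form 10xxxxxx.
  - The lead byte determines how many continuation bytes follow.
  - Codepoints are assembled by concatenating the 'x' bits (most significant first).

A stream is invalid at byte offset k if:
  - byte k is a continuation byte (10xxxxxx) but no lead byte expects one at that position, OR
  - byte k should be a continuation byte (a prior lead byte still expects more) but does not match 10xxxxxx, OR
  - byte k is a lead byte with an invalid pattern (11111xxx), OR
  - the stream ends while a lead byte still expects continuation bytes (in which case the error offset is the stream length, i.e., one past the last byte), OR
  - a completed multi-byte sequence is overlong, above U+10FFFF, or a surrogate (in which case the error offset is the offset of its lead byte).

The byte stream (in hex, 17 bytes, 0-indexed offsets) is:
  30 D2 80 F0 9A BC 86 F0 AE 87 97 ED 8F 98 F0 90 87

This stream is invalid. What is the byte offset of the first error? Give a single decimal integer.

Byte[0]=30: 1-byte ASCII. cp=U+0030
Byte[1]=D2: 2-byte lead, need 1 cont bytes. acc=0x12
Byte[2]=80: continuation. acc=(acc<<6)|0x00=0x480
Completed: cp=U+0480 (starts at byte 1)
Byte[3]=F0: 4-byte lead, need 3 cont bytes. acc=0x0
Byte[4]=9A: continuation. acc=(acc<<6)|0x1A=0x1A
Byte[5]=BC: continuation. acc=(acc<<6)|0x3C=0x6BC
Byte[6]=86: continuation. acc=(acc<<6)|0x06=0x1AF06
Completed: cp=U+1AF06 (starts at byte 3)
Byte[7]=F0: 4-byte lead, need 3 cont bytes. acc=0x0
Byte[8]=AE: continuation. acc=(acc<<6)|0x2E=0x2E
Byte[9]=87: continuation. acc=(acc<<6)|0x07=0xB87
Byte[10]=97: continuation. acc=(acc<<6)|0x17=0x2E1D7
Completed: cp=U+2E1D7 (starts at byte 7)
Byte[11]=ED: 3-byte lead, need 2 cont bytes. acc=0xD
Byte[12]=8F: continuation. acc=(acc<<6)|0x0F=0x34F
Byte[13]=98: continuation. acc=(acc<<6)|0x18=0xD3D8
Completed: cp=U+D3D8 (starts at byte 11)
Byte[14]=F0: 4-byte lead, need 3 cont bytes. acc=0x0
Byte[15]=90: continuation. acc=(acc<<6)|0x10=0x10
Byte[16]=87: continuation. acc=(acc<<6)|0x07=0x407
Byte[17]: stream ended, expected continuation. INVALID

Answer: 17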